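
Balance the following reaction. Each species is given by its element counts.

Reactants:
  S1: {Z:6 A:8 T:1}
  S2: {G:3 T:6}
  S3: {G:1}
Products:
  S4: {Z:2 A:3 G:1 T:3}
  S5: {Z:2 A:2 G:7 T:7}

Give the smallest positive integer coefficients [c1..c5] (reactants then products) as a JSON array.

Coefficients: [1, 2, 3, 2, 1]

Z: 1·6+2·0+3·0 = 6 | 2·2+1·2 = 6
A: 1·8+2·0+3·0 = 8 | 2·3+1·2 = 8
G: 1·0+2·3+3·1 = 9 | 2·1+1·7 = 9
T: 1·1+2·6+3·0 = 13 | 2·3+1·7 = 13
gcd(1,2,3,2,1) = 1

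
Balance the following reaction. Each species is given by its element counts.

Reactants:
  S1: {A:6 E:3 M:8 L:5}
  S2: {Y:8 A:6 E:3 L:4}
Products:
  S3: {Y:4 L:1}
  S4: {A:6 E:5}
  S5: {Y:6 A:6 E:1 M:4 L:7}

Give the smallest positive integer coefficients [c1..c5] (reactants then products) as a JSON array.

Y: 1·0+3·8 = 24 | 3·4+2·0+2·6 = 24
A: 1·6+3·6 = 24 | 3·0+2·6+2·6 = 24
E: 1·3+3·3 = 12 | 3·0+2·5+2·1 = 12
M: 1·8+3·0 = 8 | 3·0+2·0+2·4 = 8
L: 1·5+3·4 = 17 | 3·1+2·0+2·7 = 17
gcd(1,3,3,2,2) = 1

Coefficients: [1, 3, 3, 2, 2]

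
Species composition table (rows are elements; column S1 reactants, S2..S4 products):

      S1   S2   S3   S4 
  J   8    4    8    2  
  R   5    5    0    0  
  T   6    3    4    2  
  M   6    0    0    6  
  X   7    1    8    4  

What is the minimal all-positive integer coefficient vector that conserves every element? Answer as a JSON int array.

J: 4·8 = 32 | 4·4+1·8+4·2 = 32
R: 4·5 = 20 | 4·5+1·0+4·0 = 20
T: 4·6 = 24 | 4·3+1·4+4·2 = 24
M: 4·6 = 24 | 4·0+1·0+4·6 = 24
X: 4·7 = 28 | 4·1+1·8+4·4 = 28
gcd(4,4,1,4) = 1

Coefficients: [4, 4, 1, 4]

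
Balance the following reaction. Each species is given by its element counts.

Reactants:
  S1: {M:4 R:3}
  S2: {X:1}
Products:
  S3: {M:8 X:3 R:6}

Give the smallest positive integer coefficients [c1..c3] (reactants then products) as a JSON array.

M: 2·4+3·0 = 8 | 1·8 = 8
X: 2·0+3·1 = 3 | 1·3 = 3
R: 2·3+3·0 = 6 | 1·6 = 6
gcd(2,3,1) = 1

Coefficients: [2, 3, 1]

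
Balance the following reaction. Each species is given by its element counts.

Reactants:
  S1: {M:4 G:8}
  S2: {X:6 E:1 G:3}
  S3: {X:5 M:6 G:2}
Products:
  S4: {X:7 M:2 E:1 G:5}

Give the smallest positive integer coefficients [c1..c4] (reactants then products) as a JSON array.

Coefficients: [1, 5, 1, 5]

X: 1·0+5·6+1·5 = 35 | 5·7 = 35
M: 1·4+5·0+1·6 = 10 | 5·2 = 10
E: 1·0+5·1+1·0 = 5 | 5·1 = 5
G: 1·8+5·3+1·2 = 25 | 5·5 = 25
gcd(1,5,1,5) = 1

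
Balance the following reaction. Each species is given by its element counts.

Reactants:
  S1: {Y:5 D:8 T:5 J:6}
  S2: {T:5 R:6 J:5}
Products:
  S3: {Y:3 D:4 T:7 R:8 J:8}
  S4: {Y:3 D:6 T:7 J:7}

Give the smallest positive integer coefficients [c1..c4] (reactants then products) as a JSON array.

Y: 3·5+4·0 = 15 | 3·3+2·3 = 15
D: 3·8+4·0 = 24 | 3·4+2·6 = 24
T: 3·5+4·5 = 35 | 3·7+2·7 = 35
R: 3·0+4·6 = 24 | 3·8+2·0 = 24
J: 3·6+4·5 = 38 | 3·8+2·7 = 38
gcd(3,4,3,2) = 1

Coefficients: [3, 4, 3, 2]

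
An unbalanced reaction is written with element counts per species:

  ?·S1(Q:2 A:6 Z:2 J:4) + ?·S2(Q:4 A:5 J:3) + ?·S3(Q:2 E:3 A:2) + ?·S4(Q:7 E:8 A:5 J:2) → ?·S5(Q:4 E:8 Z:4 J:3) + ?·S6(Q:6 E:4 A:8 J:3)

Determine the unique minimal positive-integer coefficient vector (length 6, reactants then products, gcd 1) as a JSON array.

Coefficients: [2, 2, 4, 2, 1, 5]

Q: 2·2+2·4+4·2+2·7 = 34 | 1·4+5·6 = 34
E: 2·0+2·0+4·3+2·8 = 28 | 1·8+5·4 = 28
A: 2·6+2·5+4·2+2·5 = 40 | 1·0+5·8 = 40
Z: 2·2+2·0+4·0+2·0 = 4 | 1·4+5·0 = 4
J: 2·4+2·3+4·0+2·2 = 18 | 1·3+5·3 = 18
gcd(2,2,4,2,1,5) = 1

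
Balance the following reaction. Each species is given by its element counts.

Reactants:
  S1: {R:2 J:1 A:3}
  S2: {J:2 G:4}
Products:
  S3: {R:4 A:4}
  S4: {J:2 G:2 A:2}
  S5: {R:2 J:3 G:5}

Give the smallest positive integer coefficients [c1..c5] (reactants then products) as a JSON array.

Coefficients: [6, 5, 2, 5, 2]

R: 6·2+5·0 = 12 | 2·4+5·0+2·2 = 12
J: 6·1+5·2 = 16 | 2·0+5·2+2·3 = 16
G: 6·0+5·4 = 20 | 2·0+5·2+2·5 = 20
A: 6·3+5·0 = 18 | 2·4+5·2+2·0 = 18
gcd(6,5,2,5,2) = 1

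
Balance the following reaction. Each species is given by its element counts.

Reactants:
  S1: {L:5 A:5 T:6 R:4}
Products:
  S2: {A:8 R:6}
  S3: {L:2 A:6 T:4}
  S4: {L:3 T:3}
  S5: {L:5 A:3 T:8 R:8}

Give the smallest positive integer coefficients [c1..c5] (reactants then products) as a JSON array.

Coefficients: [5, 2, 1, 6, 1]

L: 5·5 = 25 | 2·0+1·2+6·3+1·5 = 25
A: 5·5 = 25 | 2·8+1·6+6·0+1·3 = 25
T: 5·6 = 30 | 2·0+1·4+6·3+1·8 = 30
R: 5·4 = 20 | 2·6+1·0+6·0+1·8 = 20
gcd(5,2,1,6,1) = 1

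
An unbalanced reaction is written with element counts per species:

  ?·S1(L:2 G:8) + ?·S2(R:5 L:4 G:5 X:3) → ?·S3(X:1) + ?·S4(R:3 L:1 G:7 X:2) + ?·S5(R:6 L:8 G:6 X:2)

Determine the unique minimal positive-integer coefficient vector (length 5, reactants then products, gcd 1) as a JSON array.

R: 2·0+6·5 = 30 | 4·0+4·3+3·6 = 30
L: 2·2+6·4 = 28 | 4·0+4·1+3·8 = 28
G: 2·8+6·5 = 46 | 4·0+4·7+3·6 = 46
X: 2·0+6·3 = 18 | 4·1+4·2+3·2 = 18
gcd(2,6,4,4,3) = 1

Coefficients: [2, 6, 4, 4, 3]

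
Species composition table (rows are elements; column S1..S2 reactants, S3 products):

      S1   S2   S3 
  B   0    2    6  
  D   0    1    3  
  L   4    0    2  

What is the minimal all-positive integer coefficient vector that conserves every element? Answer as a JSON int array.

B: 1·0+6·2 = 12 | 2·6 = 12
D: 1·0+6·1 = 6 | 2·3 = 6
L: 1·4+6·0 = 4 | 2·2 = 4
gcd(1,6,2) = 1

Coefficients: [1, 6, 2]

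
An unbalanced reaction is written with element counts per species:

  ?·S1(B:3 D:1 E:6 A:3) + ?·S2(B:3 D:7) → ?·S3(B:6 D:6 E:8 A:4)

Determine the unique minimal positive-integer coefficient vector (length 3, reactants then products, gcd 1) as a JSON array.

B: 4·3+2·3 = 18 | 3·6 = 18
D: 4·1+2·7 = 18 | 3·6 = 18
E: 4·6+2·0 = 24 | 3·8 = 24
A: 4·3+2·0 = 12 | 3·4 = 12
gcd(4,2,3) = 1

Coefficients: [4, 2, 3]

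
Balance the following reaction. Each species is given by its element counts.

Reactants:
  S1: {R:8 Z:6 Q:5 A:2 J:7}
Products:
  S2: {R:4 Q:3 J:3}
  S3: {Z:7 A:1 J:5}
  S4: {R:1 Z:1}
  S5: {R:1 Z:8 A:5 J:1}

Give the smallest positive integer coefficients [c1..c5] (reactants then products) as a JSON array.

R: 3·8 = 24 | 5·4+1·0+3·1+1·1 = 24
Z: 3·6 = 18 | 5·0+1·7+3·1+1·8 = 18
Q: 3·5 = 15 | 5·3+1·0+3·0+1·0 = 15
A: 3·2 = 6 | 5·0+1·1+3·0+1·5 = 6
J: 3·7 = 21 | 5·3+1·5+3·0+1·1 = 21
gcd(3,5,1,3,1) = 1

Coefficients: [3, 5, 1, 3, 1]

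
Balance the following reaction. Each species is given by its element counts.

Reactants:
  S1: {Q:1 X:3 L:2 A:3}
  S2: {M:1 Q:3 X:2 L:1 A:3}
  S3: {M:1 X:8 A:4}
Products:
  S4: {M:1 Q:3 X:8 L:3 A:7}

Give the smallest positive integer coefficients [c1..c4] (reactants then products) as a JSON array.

M: 6·0+3·1+2·1 = 5 | 5·1 = 5
Q: 6·1+3·3+2·0 = 15 | 5·3 = 15
X: 6·3+3·2+2·8 = 40 | 5·8 = 40
L: 6·2+3·1+2·0 = 15 | 5·3 = 15
A: 6·3+3·3+2·4 = 35 | 5·7 = 35
gcd(6,3,2,5) = 1

Coefficients: [6, 3, 2, 5]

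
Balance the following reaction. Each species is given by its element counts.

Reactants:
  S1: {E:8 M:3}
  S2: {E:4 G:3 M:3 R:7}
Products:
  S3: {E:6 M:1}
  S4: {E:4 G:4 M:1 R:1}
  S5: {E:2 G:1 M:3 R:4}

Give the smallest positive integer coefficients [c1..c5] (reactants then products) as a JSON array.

Coefficients: [4, 3, 5, 1, 5]

E: 4·8+3·4 = 44 | 5·6+1·4+5·2 = 44
G: 4·0+3·3 = 9 | 5·0+1·4+5·1 = 9
M: 4·3+3·3 = 21 | 5·1+1·1+5·3 = 21
R: 4·0+3·7 = 21 | 5·0+1·1+5·4 = 21
gcd(4,3,5,1,5) = 1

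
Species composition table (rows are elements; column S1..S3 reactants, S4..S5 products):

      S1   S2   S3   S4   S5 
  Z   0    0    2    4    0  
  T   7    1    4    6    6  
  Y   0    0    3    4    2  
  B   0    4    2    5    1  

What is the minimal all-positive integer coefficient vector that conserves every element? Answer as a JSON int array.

Coefficients: [1, 1, 4, 2, 2]

Z: 1·0+1·0+4·2 = 8 | 2·4+2·0 = 8
T: 1·7+1·1+4·4 = 24 | 2·6+2·6 = 24
Y: 1·0+1·0+4·3 = 12 | 2·4+2·2 = 12
B: 1·0+1·4+4·2 = 12 | 2·5+2·1 = 12
gcd(1,1,4,2,2) = 1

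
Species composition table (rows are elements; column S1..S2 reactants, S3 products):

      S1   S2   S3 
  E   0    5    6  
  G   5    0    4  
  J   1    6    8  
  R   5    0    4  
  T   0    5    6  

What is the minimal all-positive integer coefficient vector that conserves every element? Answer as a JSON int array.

Coefficients: [4, 6, 5]

E: 4·0+6·5 = 30 | 5·6 = 30
G: 4·5+6·0 = 20 | 5·4 = 20
J: 4·1+6·6 = 40 | 5·8 = 40
R: 4·5+6·0 = 20 | 5·4 = 20
T: 4·0+6·5 = 30 | 5·6 = 30
gcd(4,6,5) = 1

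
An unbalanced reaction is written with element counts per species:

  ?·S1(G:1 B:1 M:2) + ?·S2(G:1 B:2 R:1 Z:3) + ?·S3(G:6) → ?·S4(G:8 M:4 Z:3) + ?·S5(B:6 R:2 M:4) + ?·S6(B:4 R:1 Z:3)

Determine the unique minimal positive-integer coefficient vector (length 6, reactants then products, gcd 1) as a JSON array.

Coefficients: [6, 4, 1, 2, 1, 2]

G: 6·1+4·1+1·6 = 16 | 2·8+1·0+2·0 = 16
B: 6·1+4·2+1·0 = 14 | 2·0+1·6+2·4 = 14
R: 6·0+4·1+1·0 = 4 | 2·0+1·2+2·1 = 4
M: 6·2+4·0+1·0 = 12 | 2·4+1·4+2·0 = 12
Z: 6·0+4·3+1·0 = 12 | 2·3+1·0+2·3 = 12
gcd(6,4,1,2,1,2) = 1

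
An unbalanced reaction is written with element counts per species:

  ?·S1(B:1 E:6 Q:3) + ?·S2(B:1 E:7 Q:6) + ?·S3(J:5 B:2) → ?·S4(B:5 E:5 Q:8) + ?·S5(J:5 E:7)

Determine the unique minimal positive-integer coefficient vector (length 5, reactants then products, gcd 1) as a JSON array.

Coefficients: [6, 1, 4, 3, 4]

J: 6·0+1·0+4·5 = 20 | 3·0+4·5 = 20
B: 6·1+1·1+4·2 = 15 | 3·5+4·0 = 15
E: 6·6+1·7+4·0 = 43 | 3·5+4·7 = 43
Q: 6·3+1·6+4·0 = 24 | 3·8+4·0 = 24
gcd(6,1,4,3,4) = 1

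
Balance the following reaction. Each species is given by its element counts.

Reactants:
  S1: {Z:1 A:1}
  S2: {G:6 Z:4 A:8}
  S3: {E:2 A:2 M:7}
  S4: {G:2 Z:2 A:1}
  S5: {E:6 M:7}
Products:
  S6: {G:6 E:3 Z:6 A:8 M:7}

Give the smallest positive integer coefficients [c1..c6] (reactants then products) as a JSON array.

G: 4·0+2·6+3·0+6·2+1·0 = 24 | 4·6 = 24
E: 4·0+2·0+3·2+6·0+1·6 = 12 | 4·3 = 12
Z: 4·1+2·4+3·0+6·2+1·0 = 24 | 4·6 = 24
A: 4·1+2·8+3·2+6·1+1·0 = 32 | 4·8 = 32
M: 4·0+2·0+3·7+6·0+1·7 = 28 | 4·7 = 28
gcd(4,2,3,6,1,4) = 1

Coefficients: [4, 2, 3, 6, 1, 4]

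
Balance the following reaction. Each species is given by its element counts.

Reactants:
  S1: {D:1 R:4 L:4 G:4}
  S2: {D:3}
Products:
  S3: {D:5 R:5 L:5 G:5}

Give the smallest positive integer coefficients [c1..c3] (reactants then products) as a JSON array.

D: 5·1+5·3 = 20 | 4·5 = 20
R: 5·4+5·0 = 20 | 4·5 = 20
L: 5·4+5·0 = 20 | 4·5 = 20
G: 5·4+5·0 = 20 | 4·5 = 20
gcd(5,5,4) = 1

Coefficients: [5, 5, 4]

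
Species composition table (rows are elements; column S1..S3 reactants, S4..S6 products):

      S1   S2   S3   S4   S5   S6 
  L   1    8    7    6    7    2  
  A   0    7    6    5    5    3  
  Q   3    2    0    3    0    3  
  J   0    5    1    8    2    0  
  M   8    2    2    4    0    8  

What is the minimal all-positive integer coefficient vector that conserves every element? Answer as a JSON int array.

L: 2·1+3·8+3·7 = 47 | 1·6+5·7+3·2 = 47
A: 2·0+3·7+3·6 = 39 | 1·5+5·5+3·3 = 39
Q: 2·3+3·2+3·0 = 12 | 1·3+5·0+3·3 = 12
J: 2·0+3·5+3·1 = 18 | 1·8+5·2+3·0 = 18
M: 2·8+3·2+3·2 = 28 | 1·4+5·0+3·8 = 28
gcd(2,3,3,1,5,3) = 1

Coefficients: [2, 3, 3, 1, 5, 3]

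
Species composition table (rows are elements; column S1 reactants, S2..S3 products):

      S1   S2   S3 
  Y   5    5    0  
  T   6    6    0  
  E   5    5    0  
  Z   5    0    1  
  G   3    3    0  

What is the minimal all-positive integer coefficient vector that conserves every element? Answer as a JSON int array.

Y: 1·5 = 5 | 1·5+5·0 = 5
T: 1·6 = 6 | 1·6+5·0 = 6
E: 1·5 = 5 | 1·5+5·0 = 5
Z: 1·5 = 5 | 1·0+5·1 = 5
G: 1·3 = 3 | 1·3+5·0 = 3
gcd(1,1,5) = 1

Coefficients: [1, 1, 5]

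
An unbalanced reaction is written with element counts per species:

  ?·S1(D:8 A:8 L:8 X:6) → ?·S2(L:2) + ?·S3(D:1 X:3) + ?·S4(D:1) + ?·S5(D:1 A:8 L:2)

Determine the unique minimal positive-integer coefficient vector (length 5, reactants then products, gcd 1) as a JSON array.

Coefficients: [1, 3, 2, 5, 1]

D: 1·8 = 8 | 3·0+2·1+5·1+1·1 = 8
A: 1·8 = 8 | 3·0+2·0+5·0+1·8 = 8
L: 1·8 = 8 | 3·2+2·0+5·0+1·2 = 8
X: 1·6 = 6 | 3·0+2·3+5·0+1·0 = 6
gcd(1,3,2,5,1) = 1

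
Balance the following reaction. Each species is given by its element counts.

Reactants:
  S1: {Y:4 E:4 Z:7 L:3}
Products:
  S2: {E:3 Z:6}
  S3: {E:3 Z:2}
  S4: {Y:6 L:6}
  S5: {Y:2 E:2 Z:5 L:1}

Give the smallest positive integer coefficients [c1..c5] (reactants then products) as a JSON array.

Coefficients: [6, 1, 3, 2, 6]

Y: 6·4 = 24 | 1·0+3·0+2·6+6·2 = 24
E: 6·4 = 24 | 1·3+3·3+2·0+6·2 = 24
Z: 6·7 = 42 | 1·6+3·2+2·0+6·5 = 42
L: 6·3 = 18 | 1·0+3·0+2·6+6·1 = 18
gcd(6,1,3,2,6) = 1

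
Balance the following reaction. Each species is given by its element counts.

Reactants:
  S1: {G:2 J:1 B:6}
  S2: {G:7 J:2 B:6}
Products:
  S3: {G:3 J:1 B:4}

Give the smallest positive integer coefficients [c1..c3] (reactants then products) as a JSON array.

G: 1·2+1·7 = 9 | 3·3 = 9
J: 1·1+1·2 = 3 | 3·1 = 3
B: 1·6+1·6 = 12 | 3·4 = 12
gcd(1,1,3) = 1

Coefficients: [1, 1, 3]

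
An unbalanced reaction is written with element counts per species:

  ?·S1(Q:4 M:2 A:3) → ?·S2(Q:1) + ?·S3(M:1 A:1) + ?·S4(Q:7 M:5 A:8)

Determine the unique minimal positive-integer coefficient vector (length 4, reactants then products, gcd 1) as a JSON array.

Coefficients: [3, 5, 1, 1]

Q: 3·4 = 12 | 5·1+1·0+1·7 = 12
M: 3·2 = 6 | 5·0+1·1+1·5 = 6
A: 3·3 = 9 | 5·0+1·1+1·8 = 9
gcd(3,5,1,1) = 1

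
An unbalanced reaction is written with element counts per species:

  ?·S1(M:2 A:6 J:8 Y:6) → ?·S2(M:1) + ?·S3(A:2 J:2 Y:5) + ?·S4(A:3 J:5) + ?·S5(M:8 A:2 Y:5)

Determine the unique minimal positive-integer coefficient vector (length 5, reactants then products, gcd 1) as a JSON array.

Coefficients: [5, 2, 5, 6, 1]

M: 5·2 = 10 | 2·1+5·0+6·0+1·8 = 10
A: 5·6 = 30 | 2·0+5·2+6·3+1·2 = 30
J: 5·8 = 40 | 2·0+5·2+6·5+1·0 = 40
Y: 5·6 = 30 | 2·0+5·5+6·0+1·5 = 30
gcd(5,2,5,6,1) = 1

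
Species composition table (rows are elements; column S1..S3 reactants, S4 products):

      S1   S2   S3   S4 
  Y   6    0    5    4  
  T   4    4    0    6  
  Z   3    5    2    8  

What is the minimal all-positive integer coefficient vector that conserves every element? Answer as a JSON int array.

Coefficients: [1, 5, 2, 4]

Y: 1·6+5·0+2·5 = 16 | 4·4 = 16
T: 1·4+5·4+2·0 = 24 | 4·6 = 24
Z: 1·3+5·5+2·2 = 32 | 4·8 = 32
gcd(1,5,2,4) = 1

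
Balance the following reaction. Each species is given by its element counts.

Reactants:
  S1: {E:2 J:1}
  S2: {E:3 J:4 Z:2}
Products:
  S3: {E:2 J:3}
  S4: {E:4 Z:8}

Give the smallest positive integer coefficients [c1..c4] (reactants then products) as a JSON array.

Coefficients: [2, 4, 6, 1]

E: 2·2+4·3 = 16 | 6·2+1·4 = 16
J: 2·1+4·4 = 18 | 6·3+1·0 = 18
Z: 2·0+4·2 = 8 | 6·0+1·8 = 8
gcd(2,4,6,1) = 1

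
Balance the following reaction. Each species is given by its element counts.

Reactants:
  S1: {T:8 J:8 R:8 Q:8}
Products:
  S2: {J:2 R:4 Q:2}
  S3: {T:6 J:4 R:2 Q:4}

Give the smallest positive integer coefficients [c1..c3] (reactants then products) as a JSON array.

Coefficients: [3, 4, 4]

T: 3·8 = 24 | 4·0+4·6 = 24
J: 3·8 = 24 | 4·2+4·4 = 24
R: 3·8 = 24 | 4·4+4·2 = 24
Q: 3·8 = 24 | 4·2+4·4 = 24
gcd(3,4,4) = 1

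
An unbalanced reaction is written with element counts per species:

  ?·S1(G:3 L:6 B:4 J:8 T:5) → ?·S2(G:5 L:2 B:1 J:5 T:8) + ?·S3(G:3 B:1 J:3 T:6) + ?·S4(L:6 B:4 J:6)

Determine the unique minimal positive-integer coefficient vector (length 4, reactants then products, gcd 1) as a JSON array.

G: 6·3 = 18 | 3·5+1·3+5·0 = 18
L: 6·6 = 36 | 3·2+1·0+5·6 = 36
B: 6·4 = 24 | 3·1+1·1+5·4 = 24
J: 6·8 = 48 | 3·5+1·3+5·6 = 48
T: 6·5 = 30 | 3·8+1·6+5·0 = 30
gcd(6,3,1,5) = 1

Coefficients: [6, 3, 1, 5]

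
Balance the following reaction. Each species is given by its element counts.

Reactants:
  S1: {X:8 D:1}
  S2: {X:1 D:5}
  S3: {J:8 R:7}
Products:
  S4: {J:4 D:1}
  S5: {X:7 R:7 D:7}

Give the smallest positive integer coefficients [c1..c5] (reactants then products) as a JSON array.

Coefficients: [2, 5, 3, 6, 3]

J: 2·0+5·0+3·8 = 24 | 6·4+3·0 = 24
X: 2·8+5·1+3·0 = 21 | 6·0+3·7 = 21
R: 2·0+5·0+3·7 = 21 | 6·0+3·7 = 21
D: 2·1+5·5+3·0 = 27 | 6·1+3·7 = 27
gcd(2,5,3,6,3) = 1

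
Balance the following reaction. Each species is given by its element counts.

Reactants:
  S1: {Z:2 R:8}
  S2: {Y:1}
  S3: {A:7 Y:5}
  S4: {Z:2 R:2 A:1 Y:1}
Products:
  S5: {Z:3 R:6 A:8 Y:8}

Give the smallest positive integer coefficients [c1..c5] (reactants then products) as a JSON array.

Coefficients: [1, 4, 2, 2, 2]

Z: 1·2+4·0+2·0+2·2 = 6 | 2·3 = 6
R: 1·8+4·0+2·0+2·2 = 12 | 2·6 = 12
A: 1·0+4·0+2·7+2·1 = 16 | 2·8 = 16
Y: 1·0+4·1+2·5+2·1 = 16 | 2·8 = 16
gcd(1,4,2,2,2) = 1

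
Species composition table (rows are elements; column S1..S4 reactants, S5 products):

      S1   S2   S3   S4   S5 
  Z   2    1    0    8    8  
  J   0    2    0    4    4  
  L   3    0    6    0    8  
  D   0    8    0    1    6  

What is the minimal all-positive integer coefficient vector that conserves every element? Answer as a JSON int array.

Z: 6·2+4·1+5·0+4·8 = 48 | 6·8 = 48
J: 6·0+4·2+5·0+4·4 = 24 | 6·4 = 24
L: 6·3+4·0+5·6+4·0 = 48 | 6·8 = 48
D: 6·0+4·8+5·0+4·1 = 36 | 6·6 = 36
gcd(6,4,5,4,6) = 1

Coefficients: [6, 4, 5, 4, 6]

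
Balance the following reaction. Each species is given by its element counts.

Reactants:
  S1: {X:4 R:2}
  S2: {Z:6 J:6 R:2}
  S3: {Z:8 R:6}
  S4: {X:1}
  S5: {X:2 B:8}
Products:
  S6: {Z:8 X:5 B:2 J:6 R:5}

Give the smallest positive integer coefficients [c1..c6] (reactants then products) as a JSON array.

Z: 3·0+4·6+1·8+6·0+1·0 = 32 | 4·8 = 32
X: 3·4+4·0+1·0+6·1+1·2 = 20 | 4·5 = 20
B: 3·0+4·0+1·0+6·0+1·8 = 8 | 4·2 = 8
J: 3·0+4·6+1·0+6·0+1·0 = 24 | 4·6 = 24
R: 3·2+4·2+1·6+6·0+1·0 = 20 | 4·5 = 20
gcd(3,4,1,6,1,4) = 1

Coefficients: [3, 4, 1, 6, 1, 4]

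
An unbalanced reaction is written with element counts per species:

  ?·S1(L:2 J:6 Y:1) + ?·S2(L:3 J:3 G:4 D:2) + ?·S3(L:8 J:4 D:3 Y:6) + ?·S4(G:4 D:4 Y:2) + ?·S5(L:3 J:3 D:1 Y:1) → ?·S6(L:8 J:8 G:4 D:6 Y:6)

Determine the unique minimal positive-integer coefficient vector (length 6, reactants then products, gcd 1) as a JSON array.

Coefficients: [3, 1, 3, 5, 5, 6]

L: 3·2+1·3+3·8+5·0+5·3 = 48 | 6·8 = 48
J: 3·6+1·3+3·4+5·0+5·3 = 48 | 6·8 = 48
G: 3·0+1·4+3·0+5·4+5·0 = 24 | 6·4 = 24
D: 3·0+1·2+3·3+5·4+5·1 = 36 | 6·6 = 36
Y: 3·1+1·0+3·6+5·2+5·1 = 36 | 6·6 = 36
gcd(3,1,3,5,5,6) = 1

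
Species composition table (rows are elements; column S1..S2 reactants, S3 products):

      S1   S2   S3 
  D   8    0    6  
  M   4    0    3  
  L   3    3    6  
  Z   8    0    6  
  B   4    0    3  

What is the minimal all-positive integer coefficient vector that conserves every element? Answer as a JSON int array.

D: 3·8+5·0 = 24 | 4·6 = 24
M: 3·4+5·0 = 12 | 4·3 = 12
L: 3·3+5·3 = 24 | 4·6 = 24
Z: 3·8+5·0 = 24 | 4·6 = 24
B: 3·4+5·0 = 12 | 4·3 = 12
gcd(3,5,4) = 1

Coefficients: [3, 5, 4]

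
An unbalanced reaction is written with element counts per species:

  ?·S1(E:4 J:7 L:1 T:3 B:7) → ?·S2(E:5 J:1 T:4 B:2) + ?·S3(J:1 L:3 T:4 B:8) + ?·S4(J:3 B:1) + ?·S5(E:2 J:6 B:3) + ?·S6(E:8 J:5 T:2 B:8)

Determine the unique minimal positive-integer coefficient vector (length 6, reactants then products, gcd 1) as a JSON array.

Coefficients: [6, 2, 2, 5, 3, 1]

E: 6·4 = 24 | 2·5+2·0+5·0+3·2+1·8 = 24
J: 6·7 = 42 | 2·1+2·1+5·3+3·6+1·5 = 42
L: 6·1 = 6 | 2·0+2·3+5·0+3·0+1·0 = 6
T: 6·3 = 18 | 2·4+2·4+5·0+3·0+1·2 = 18
B: 6·7 = 42 | 2·2+2·8+5·1+3·3+1·8 = 42
gcd(6,2,2,5,3,1) = 1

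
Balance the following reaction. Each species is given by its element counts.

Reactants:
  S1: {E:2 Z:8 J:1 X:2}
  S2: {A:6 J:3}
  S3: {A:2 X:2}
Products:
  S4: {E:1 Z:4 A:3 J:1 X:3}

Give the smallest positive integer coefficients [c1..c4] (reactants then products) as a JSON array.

Coefficients: [3, 1, 6, 6]

E: 3·2+1·0+6·0 = 6 | 6·1 = 6
Z: 3·8+1·0+6·0 = 24 | 6·4 = 24
A: 3·0+1·6+6·2 = 18 | 6·3 = 18
J: 3·1+1·3+6·0 = 6 | 6·1 = 6
X: 3·2+1·0+6·2 = 18 | 6·3 = 18
gcd(3,1,6,6) = 1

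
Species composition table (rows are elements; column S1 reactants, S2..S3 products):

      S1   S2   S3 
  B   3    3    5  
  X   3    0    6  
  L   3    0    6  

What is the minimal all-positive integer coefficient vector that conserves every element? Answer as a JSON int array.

B: 6·3 = 18 | 1·3+3·5 = 18
X: 6·3 = 18 | 1·0+3·6 = 18
L: 6·3 = 18 | 1·0+3·6 = 18
gcd(6,1,3) = 1

Coefficients: [6, 1, 3]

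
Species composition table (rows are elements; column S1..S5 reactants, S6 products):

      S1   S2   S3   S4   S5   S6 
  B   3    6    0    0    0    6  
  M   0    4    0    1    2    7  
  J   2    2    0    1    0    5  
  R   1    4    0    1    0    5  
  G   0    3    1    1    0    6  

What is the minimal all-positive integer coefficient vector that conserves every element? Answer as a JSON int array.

Coefficients: [2, 1, 5, 4, 3, 2]

B: 2·3+1·6+5·0+4·0+3·0 = 12 | 2·6 = 12
M: 2·0+1·4+5·0+4·1+3·2 = 14 | 2·7 = 14
J: 2·2+1·2+5·0+4·1+3·0 = 10 | 2·5 = 10
R: 2·1+1·4+5·0+4·1+3·0 = 10 | 2·5 = 10
G: 2·0+1·3+5·1+4·1+3·0 = 12 | 2·6 = 12
gcd(2,1,5,4,3,2) = 1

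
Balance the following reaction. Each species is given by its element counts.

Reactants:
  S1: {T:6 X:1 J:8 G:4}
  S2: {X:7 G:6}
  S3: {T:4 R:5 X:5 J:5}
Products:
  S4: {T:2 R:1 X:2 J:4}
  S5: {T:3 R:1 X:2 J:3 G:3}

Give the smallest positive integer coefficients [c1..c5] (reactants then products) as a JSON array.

T: 3·6+1·0+2·4 = 26 | 4·2+6·3 = 26
R: 3·0+1·0+2·5 = 10 | 4·1+6·1 = 10
X: 3·1+1·7+2·5 = 20 | 4·2+6·2 = 20
J: 3·8+1·0+2·5 = 34 | 4·4+6·3 = 34
G: 3·4+1·6+2·0 = 18 | 4·0+6·3 = 18
gcd(3,1,2,4,6) = 1

Coefficients: [3, 1, 2, 4, 6]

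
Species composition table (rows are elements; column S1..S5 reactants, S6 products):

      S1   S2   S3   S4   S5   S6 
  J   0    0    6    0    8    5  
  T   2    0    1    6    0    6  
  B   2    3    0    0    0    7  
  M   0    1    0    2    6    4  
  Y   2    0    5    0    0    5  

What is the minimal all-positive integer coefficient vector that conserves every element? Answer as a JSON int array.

J: 5·0+6·0+2·6+2·0+1·8 = 20 | 4·5 = 20
T: 5·2+6·0+2·1+2·6+1·0 = 24 | 4·6 = 24
B: 5·2+6·3+2·0+2·0+1·0 = 28 | 4·7 = 28
M: 5·0+6·1+2·0+2·2+1·6 = 16 | 4·4 = 16
Y: 5·2+6·0+2·5+2·0+1·0 = 20 | 4·5 = 20
gcd(5,6,2,2,1,4) = 1

Coefficients: [5, 6, 2, 2, 1, 4]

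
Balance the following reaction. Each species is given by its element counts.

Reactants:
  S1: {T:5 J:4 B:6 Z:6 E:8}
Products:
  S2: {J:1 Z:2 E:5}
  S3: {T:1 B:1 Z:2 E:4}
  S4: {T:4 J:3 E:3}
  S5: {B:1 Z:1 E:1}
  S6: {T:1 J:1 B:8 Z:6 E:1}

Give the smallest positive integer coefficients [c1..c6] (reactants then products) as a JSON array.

T: 5·5 = 25 | 2·0+2·1+5·4+4·0+3·1 = 25
J: 5·4 = 20 | 2·1+2·0+5·3+4·0+3·1 = 20
B: 5·6 = 30 | 2·0+2·1+5·0+4·1+3·8 = 30
Z: 5·6 = 30 | 2·2+2·2+5·0+4·1+3·6 = 30
E: 5·8 = 40 | 2·5+2·4+5·3+4·1+3·1 = 40
gcd(5,2,2,5,4,3) = 1

Coefficients: [5, 2, 2, 5, 4, 3]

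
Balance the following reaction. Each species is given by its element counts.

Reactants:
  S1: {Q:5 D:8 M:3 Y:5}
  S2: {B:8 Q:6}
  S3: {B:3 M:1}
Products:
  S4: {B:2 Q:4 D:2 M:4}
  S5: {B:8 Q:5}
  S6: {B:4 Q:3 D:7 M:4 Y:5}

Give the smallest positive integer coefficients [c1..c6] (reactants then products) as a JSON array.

Coefficients: [2, 5, 6, 1, 6, 2]

B: 2·0+5·8+6·3 = 58 | 1·2+6·8+2·4 = 58
Q: 2·5+5·6+6·0 = 40 | 1·4+6·5+2·3 = 40
D: 2·8+5·0+6·0 = 16 | 1·2+6·0+2·7 = 16
M: 2·3+5·0+6·1 = 12 | 1·4+6·0+2·4 = 12
Y: 2·5+5·0+6·0 = 10 | 1·0+6·0+2·5 = 10
gcd(2,5,6,1,6,2) = 1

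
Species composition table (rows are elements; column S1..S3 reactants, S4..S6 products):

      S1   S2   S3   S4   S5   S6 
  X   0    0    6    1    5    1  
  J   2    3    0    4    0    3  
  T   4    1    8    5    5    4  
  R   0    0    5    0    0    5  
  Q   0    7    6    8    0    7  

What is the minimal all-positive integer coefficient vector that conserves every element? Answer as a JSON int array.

X: 4·0+6·0+2·6 = 12 | 5·1+1·5+2·1 = 12
J: 4·2+6·3+2·0 = 26 | 5·4+1·0+2·3 = 26
T: 4·4+6·1+2·8 = 38 | 5·5+1·5+2·4 = 38
R: 4·0+6·0+2·5 = 10 | 5·0+1·0+2·5 = 10
Q: 4·0+6·7+2·6 = 54 | 5·8+1·0+2·7 = 54
gcd(4,6,2,5,1,2) = 1

Coefficients: [4, 6, 2, 5, 1, 2]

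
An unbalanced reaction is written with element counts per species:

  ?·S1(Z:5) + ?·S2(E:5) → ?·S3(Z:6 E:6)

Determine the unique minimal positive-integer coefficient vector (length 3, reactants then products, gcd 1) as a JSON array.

Coefficients: [6, 6, 5]

Z: 6·5+6·0 = 30 | 5·6 = 30
E: 6·0+6·5 = 30 | 5·6 = 30
gcd(6,6,5) = 1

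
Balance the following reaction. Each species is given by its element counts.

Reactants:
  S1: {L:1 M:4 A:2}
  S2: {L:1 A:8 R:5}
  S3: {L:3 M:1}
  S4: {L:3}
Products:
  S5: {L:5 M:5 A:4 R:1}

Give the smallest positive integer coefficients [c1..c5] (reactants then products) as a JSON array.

Coefficients: [6, 1, 1, 5, 5]

L: 6·1+1·1+1·3+5·3 = 25 | 5·5 = 25
M: 6·4+1·0+1·1+5·0 = 25 | 5·5 = 25
A: 6·2+1·8+1·0+5·0 = 20 | 5·4 = 20
R: 6·0+1·5+1·0+5·0 = 5 | 5·1 = 5
gcd(6,1,1,5,5) = 1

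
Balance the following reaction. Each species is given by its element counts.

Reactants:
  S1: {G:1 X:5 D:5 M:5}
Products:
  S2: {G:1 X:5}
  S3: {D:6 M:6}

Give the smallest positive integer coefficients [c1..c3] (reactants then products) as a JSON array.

G: 6·1 = 6 | 6·1+5·0 = 6
X: 6·5 = 30 | 6·5+5·0 = 30
D: 6·5 = 30 | 6·0+5·6 = 30
M: 6·5 = 30 | 6·0+5·6 = 30
gcd(6,6,5) = 1

Coefficients: [6, 6, 5]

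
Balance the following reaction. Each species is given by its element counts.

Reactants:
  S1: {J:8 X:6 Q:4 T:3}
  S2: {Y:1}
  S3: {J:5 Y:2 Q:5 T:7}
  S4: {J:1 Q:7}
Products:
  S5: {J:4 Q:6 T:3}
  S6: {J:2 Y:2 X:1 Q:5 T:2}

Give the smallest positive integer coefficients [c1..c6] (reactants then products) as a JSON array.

J: 1·8+6·0+3·5+5·1 = 28 | 4·4+6·2 = 28
Y: 1·0+6·1+3·2+5·0 = 12 | 4·0+6·2 = 12
X: 1·6+6·0+3·0+5·0 = 6 | 4·0+6·1 = 6
Q: 1·4+6·0+3·5+5·7 = 54 | 4·6+6·5 = 54
T: 1·3+6·0+3·7+5·0 = 24 | 4·3+6·2 = 24
gcd(1,6,3,5,4,6) = 1

Coefficients: [1, 6, 3, 5, 4, 6]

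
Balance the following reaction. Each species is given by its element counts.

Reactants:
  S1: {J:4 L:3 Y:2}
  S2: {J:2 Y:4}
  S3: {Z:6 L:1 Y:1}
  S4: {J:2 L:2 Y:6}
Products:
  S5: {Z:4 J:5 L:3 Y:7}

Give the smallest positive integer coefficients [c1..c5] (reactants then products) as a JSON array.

Z: 4·0+6·0+4·6+1·0 = 24 | 6·4 = 24
J: 4·4+6·2+4·0+1·2 = 30 | 6·5 = 30
L: 4·3+6·0+4·1+1·2 = 18 | 6·3 = 18
Y: 4·2+6·4+4·1+1·6 = 42 | 6·7 = 42
gcd(4,6,4,1,6) = 1

Coefficients: [4, 6, 4, 1, 6]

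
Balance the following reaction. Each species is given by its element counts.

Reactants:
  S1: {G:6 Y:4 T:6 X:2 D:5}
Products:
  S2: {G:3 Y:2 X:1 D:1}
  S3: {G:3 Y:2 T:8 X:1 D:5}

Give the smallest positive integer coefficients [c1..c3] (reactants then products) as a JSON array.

Coefficients: [4, 5, 3]

G: 4·6 = 24 | 5·3+3·3 = 24
Y: 4·4 = 16 | 5·2+3·2 = 16
T: 4·6 = 24 | 5·0+3·8 = 24
X: 4·2 = 8 | 5·1+3·1 = 8
D: 4·5 = 20 | 5·1+3·5 = 20
gcd(4,5,3) = 1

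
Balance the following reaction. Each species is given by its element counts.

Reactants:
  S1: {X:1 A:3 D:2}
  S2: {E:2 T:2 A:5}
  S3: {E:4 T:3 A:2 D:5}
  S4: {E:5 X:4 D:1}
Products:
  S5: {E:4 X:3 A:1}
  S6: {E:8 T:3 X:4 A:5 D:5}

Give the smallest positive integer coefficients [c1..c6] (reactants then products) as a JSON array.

Coefficients: [2, 3, 3, 6, 2, 5]

E: 2·0+3·2+3·4+6·5 = 48 | 2·4+5·8 = 48
T: 2·0+3·2+3·3+6·0 = 15 | 2·0+5·3 = 15
X: 2·1+3·0+3·0+6·4 = 26 | 2·3+5·4 = 26
A: 2·3+3·5+3·2+6·0 = 27 | 2·1+5·5 = 27
D: 2·2+3·0+3·5+6·1 = 25 | 2·0+5·5 = 25
gcd(2,3,3,6,2,5) = 1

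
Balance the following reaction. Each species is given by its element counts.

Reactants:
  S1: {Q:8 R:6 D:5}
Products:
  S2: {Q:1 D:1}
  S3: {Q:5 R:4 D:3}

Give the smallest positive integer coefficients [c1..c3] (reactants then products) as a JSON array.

Coefficients: [2, 1, 3]

Q: 2·8 = 16 | 1·1+3·5 = 16
R: 2·6 = 12 | 1·0+3·4 = 12
D: 2·5 = 10 | 1·1+3·3 = 10
gcd(2,1,3) = 1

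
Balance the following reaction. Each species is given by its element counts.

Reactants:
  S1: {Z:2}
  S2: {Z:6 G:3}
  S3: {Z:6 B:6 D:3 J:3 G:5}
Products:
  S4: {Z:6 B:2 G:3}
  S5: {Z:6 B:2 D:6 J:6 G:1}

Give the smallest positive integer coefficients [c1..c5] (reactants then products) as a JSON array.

Coefficients: [6, 2, 2, 5, 1]

Z: 6·2+2·6+2·6 = 36 | 5·6+1·6 = 36
B: 6·0+2·0+2·6 = 12 | 5·2+1·2 = 12
D: 6·0+2·0+2·3 = 6 | 5·0+1·6 = 6
J: 6·0+2·0+2·3 = 6 | 5·0+1·6 = 6
G: 6·0+2·3+2·5 = 16 | 5·3+1·1 = 16
gcd(6,2,2,5,1) = 1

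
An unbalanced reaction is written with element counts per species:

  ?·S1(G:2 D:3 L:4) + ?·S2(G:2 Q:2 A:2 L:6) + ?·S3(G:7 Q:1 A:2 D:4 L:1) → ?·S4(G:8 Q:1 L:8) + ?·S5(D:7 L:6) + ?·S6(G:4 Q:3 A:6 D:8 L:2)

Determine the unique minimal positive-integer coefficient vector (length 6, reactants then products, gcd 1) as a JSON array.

G: 5·2+6·2+6·7 = 64 | 6·8+1·0+4·4 = 64
Q: 5·0+6·2+6·1 = 18 | 6·1+1·0+4·3 = 18
A: 5·0+6·2+6·2 = 24 | 6·0+1·0+4·6 = 24
D: 5·3+6·0+6·4 = 39 | 6·0+1·7+4·8 = 39
L: 5·4+6·6+6·1 = 62 | 6·8+1·6+4·2 = 62
gcd(5,6,6,6,1,4) = 1

Coefficients: [5, 6, 6, 6, 1, 4]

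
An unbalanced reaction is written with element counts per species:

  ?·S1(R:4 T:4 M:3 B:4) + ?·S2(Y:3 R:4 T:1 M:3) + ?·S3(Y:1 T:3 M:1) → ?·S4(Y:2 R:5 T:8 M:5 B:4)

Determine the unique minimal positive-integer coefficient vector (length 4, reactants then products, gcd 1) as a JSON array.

Coefficients: [4, 1, 5, 4]

Y: 4·0+1·3+5·1 = 8 | 4·2 = 8
R: 4·4+1·4+5·0 = 20 | 4·5 = 20
T: 4·4+1·1+5·3 = 32 | 4·8 = 32
M: 4·3+1·3+5·1 = 20 | 4·5 = 20
B: 4·4+1·0+5·0 = 16 | 4·4 = 16
gcd(4,1,5,4) = 1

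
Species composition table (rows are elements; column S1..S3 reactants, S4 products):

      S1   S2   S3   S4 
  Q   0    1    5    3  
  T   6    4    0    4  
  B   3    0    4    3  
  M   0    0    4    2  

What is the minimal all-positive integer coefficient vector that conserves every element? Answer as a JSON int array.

Coefficients: [2, 3, 3, 6]

Q: 2·0+3·1+3·5 = 18 | 6·3 = 18
T: 2·6+3·4+3·0 = 24 | 6·4 = 24
B: 2·3+3·0+3·4 = 18 | 6·3 = 18
M: 2·0+3·0+3·4 = 12 | 6·2 = 12
gcd(2,3,3,6) = 1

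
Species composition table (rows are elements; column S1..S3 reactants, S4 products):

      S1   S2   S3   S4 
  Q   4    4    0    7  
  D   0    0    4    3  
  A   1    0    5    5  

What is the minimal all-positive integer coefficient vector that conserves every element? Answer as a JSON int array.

Coefficients: [5, 2, 3, 4]

Q: 5·4+2·4+3·0 = 28 | 4·7 = 28
D: 5·0+2·0+3·4 = 12 | 4·3 = 12
A: 5·1+2·0+3·5 = 20 | 4·5 = 20
gcd(5,2,3,4) = 1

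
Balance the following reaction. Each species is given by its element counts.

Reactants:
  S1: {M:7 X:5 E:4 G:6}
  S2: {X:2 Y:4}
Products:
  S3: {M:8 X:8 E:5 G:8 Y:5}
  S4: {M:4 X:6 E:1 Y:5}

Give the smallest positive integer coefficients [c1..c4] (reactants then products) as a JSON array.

Coefficients: [4, 5, 3, 1]

M: 4·7+5·0 = 28 | 3·8+1·4 = 28
X: 4·5+5·2 = 30 | 3·8+1·6 = 30
E: 4·4+5·0 = 16 | 3·5+1·1 = 16
G: 4·6+5·0 = 24 | 3·8+1·0 = 24
Y: 4·0+5·4 = 20 | 3·5+1·5 = 20
gcd(4,5,3,1) = 1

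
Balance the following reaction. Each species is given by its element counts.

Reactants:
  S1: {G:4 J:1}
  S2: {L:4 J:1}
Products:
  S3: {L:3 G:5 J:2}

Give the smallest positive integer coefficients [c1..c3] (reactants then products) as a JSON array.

L: 5·0+3·4 = 12 | 4·3 = 12
G: 5·4+3·0 = 20 | 4·5 = 20
J: 5·1+3·1 = 8 | 4·2 = 8
gcd(5,3,4) = 1

Coefficients: [5, 3, 4]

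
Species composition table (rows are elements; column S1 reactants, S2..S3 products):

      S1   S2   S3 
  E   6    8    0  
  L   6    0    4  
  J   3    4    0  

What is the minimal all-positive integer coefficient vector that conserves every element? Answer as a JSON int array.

Coefficients: [4, 3, 6]

E: 4·6 = 24 | 3·8+6·0 = 24
L: 4·6 = 24 | 3·0+6·4 = 24
J: 4·3 = 12 | 3·4+6·0 = 12
gcd(4,3,6) = 1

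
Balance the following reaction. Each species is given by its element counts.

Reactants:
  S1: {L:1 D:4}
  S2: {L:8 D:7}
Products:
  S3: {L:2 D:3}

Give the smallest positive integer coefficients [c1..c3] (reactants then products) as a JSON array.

L: 2·1+1·8 = 10 | 5·2 = 10
D: 2·4+1·7 = 15 | 5·3 = 15
gcd(2,1,5) = 1

Coefficients: [2, 1, 5]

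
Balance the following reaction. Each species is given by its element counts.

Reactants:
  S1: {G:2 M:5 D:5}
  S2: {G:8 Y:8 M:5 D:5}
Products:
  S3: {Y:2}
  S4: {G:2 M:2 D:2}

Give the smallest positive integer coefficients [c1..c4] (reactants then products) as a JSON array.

G: 1·2+1·8 = 10 | 4·0+5·2 = 10
Y: 1·0+1·8 = 8 | 4·2+5·0 = 8
M: 1·5+1·5 = 10 | 4·0+5·2 = 10
D: 1·5+1·5 = 10 | 4·0+5·2 = 10
gcd(1,1,4,5) = 1

Coefficients: [1, 1, 4, 5]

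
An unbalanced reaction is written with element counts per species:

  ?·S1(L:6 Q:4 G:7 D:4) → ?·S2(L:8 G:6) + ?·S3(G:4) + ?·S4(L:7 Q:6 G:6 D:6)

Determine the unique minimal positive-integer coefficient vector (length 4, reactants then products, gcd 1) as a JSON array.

L: 6·6 = 36 | 1·8+3·0+4·7 = 36
Q: 6·4 = 24 | 1·0+3·0+4·6 = 24
G: 6·7 = 42 | 1·6+3·4+4·6 = 42
D: 6·4 = 24 | 1·0+3·0+4·6 = 24
gcd(6,1,3,4) = 1

Coefficients: [6, 1, 3, 4]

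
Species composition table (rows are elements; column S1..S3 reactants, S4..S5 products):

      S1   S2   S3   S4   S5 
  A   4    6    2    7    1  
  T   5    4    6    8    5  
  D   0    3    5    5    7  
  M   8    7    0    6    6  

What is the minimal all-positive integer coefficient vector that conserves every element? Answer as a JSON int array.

Coefficients: [1, 4, 4, 5, 1]

A: 1·4+4·6+4·2 = 36 | 5·7+1·1 = 36
T: 1·5+4·4+4·6 = 45 | 5·8+1·5 = 45
D: 1·0+4·3+4·5 = 32 | 5·5+1·7 = 32
M: 1·8+4·7+4·0 = 36 | 5·6+1·6 = 36
gcd(1,4,4,5,1) = 1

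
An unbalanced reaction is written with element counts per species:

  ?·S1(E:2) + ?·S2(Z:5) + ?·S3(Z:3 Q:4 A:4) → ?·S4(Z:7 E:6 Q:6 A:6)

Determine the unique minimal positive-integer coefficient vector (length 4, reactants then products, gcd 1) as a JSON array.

Coefficients: [6, 1, 3, 2]

Z: 6·0+1·5+3·3 = 14 | 2·7 = 14
E: 6·2+1·0+3·0 = 12 | 2·6 = 12
Q: 6·0+1·0+3·4 = 12 | 2·6 = 12
A: 6·0+1·0+3·4 = 12 | 2·6 = 12
gcd(6,1,3,2) = 1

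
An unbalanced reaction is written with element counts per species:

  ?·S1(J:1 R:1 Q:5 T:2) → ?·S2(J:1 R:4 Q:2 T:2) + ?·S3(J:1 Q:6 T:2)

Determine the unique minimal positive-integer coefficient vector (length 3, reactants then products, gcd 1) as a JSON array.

J: 4·1 = 4 | 1·1+3·1 = 4
R: 4·1 = 4 | 1·4+3·0 = 4
Q: 4·5 = 20 | 1·2+3·6 = 20
T: 4·2 = 8 | 1·2+3·2 = 8
gcd(4,1,3) = 1

Coefficients: [4, 1, 3]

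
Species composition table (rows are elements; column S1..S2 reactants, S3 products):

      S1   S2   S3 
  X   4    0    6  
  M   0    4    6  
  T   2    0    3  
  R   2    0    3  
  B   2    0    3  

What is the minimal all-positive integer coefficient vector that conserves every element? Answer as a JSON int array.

X: 3·4+3·0 = 12 | 2·6 = 12
M: 3·0+3·4 = 12 | 2·6 = 12
T: 3·2+3·0 = 6 | 2·3 = 6
R: 3·2+3·0 = 6 | 2·3 = 6
B: 3·2+3·0 = 6 | 2·3 = 6
gcd(3,3,2) = 1

Coefficients: [3, 3, 2]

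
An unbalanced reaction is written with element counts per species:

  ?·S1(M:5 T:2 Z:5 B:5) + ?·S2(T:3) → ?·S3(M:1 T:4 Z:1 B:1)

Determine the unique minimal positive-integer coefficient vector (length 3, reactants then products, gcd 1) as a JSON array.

Coefficients: [1, 6, 5]

M: 1·5+6·0 = 5 | 5·1 = 5
T: 1·2+6·3 = 20 | 5·4 = 20
Z: 1·5+6·0 = 5 | 5·1 = 5
B: 1·5+6·0 = 5 | 5·1 = 5
gcd(1,6,5) = 1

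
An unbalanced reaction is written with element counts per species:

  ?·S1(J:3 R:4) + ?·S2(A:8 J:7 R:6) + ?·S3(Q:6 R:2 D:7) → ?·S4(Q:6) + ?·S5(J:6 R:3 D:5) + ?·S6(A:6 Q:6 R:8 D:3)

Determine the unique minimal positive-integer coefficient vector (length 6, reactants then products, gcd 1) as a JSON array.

Coefficients: [5, 3, 6, 2, 6, 4]

A: 5·0+3·8+6·0 = 24 | 2·0+6·0+4·6 = 24
J: 5·3+3·7+6·0 = 36 | 2·0+6·6+4·0 = 36
Q: 5·0+3·0+6·6 = 36 | 2·6+6·0+4·6 = 36
R: 5·4+3·6+6·2 = 50 | 2·0+6·3+4·8 = 50
D: 5·0+3·0+6·7 = 42 | 2·0+6·5+4·3 = 42
gcd(5,3,6,2,6,4) = 1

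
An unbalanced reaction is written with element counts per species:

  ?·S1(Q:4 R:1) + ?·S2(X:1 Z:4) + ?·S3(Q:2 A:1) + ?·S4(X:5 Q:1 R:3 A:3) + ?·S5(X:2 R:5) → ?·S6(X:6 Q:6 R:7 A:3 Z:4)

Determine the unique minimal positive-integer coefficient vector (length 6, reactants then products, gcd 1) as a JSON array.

Coefficients: [5, 6, 6, 4, 5, 6]

X: 5·0+6·1+6·0+4·5+5·2 = 36 | 6·6 = 36
Q: 5·4+6·0+6·2+4·1+5·0 = 36 | 6·6 = 36
R: 5·1+6·0+6·0+4·3+5·5 = 42 | 6·7 = 42
A: 5·0+6·0+6·1+4·3+5·0 = 18 | 6·3 = 18
Z: 5·0+6·4+6·0+4·0+5·0 = 24 | 6·4 = 24
gcd(5,6,6,4,5,6) = 1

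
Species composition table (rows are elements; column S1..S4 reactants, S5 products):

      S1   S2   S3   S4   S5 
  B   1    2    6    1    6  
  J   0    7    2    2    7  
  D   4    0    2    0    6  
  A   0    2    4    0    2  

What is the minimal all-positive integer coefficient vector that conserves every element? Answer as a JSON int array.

Coefficients: [4, 1, 1, 6, 3]

B: 4·1+1·2+1·6+6·1 = 18 | 3·6 = 18
J: 4·0+1·7+1·2+6·2 = 21 | 3·7 = 21
D: 4·4+1·0+1·2+6·0 = 18 | 3·6 = 18
A: 4·0+1·2+1·4+6·0 = 6 | 3·2 = 6
gcd(4,1,1,6,3) = 1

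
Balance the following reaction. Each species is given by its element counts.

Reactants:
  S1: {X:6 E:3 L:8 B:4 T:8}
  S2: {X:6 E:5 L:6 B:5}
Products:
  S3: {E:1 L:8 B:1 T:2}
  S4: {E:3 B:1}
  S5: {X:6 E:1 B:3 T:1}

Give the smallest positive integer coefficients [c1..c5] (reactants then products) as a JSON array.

Coefficients: [2, 4, 5, 5, 6]

X: 2·6+4·6 = 36 | 5·0+5·0+6·6 = 36
E: 2·3+4·5 = 26 | 5·1+5·3+6·1 = 26
L: 2·8+4·6 = 40 | 5·8+5·0+6·0 = 40
B: 2·4+4·5 = 28 | 5·1+5·1+6·3 = 28
T: 2·8+4·0 = 16 | 5·2+5·0+6·1 = 16
gcd(2,4,5,5,6) = 1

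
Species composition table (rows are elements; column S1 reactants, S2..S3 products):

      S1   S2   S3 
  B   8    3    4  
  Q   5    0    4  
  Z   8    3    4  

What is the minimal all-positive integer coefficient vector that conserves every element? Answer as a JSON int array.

Coefficients: [4, 4, 5]

B: 4·8 = 32 | 4·3+5·4 = 32
Q: 4·5 = 20 | 4·0+5·4 = 20
Z: 4·8 = 32 | 4·3+5·4 = 32
gcd(4,4,5) = 1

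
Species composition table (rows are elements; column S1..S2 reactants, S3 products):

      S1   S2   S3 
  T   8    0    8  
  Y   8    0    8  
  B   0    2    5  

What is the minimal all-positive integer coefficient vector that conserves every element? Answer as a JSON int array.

Coefficients: [2, 5, 2]

T: 2·8+5·0 = 16 | 2·8 = 16
Y: 2·8+5·0 = 16 | 2·8 = 16
B: 2·0+5·2 = 10 | 2·5 = 10
gcd(2,5,2) = 1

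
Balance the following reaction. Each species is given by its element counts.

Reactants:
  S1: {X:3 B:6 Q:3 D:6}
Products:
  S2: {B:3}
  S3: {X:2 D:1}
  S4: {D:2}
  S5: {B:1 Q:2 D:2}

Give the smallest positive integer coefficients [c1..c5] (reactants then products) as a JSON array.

X: 4·3 = 12 | 6·0+6·2+3·0+6·0 = 12
B: 4·6 = 24 | 6·3+6·0+3·0+6·1 = 24
Q: 4·3 = 12 | 6·0+6·0+3·0+6·2 = 12
D: 4·6 = 24 | 6·0+6·1+3·2+6·2 = 24
gcd(4,6,6,3,6) = 1

Coefficients: [4, 6, 6, 3, 6]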